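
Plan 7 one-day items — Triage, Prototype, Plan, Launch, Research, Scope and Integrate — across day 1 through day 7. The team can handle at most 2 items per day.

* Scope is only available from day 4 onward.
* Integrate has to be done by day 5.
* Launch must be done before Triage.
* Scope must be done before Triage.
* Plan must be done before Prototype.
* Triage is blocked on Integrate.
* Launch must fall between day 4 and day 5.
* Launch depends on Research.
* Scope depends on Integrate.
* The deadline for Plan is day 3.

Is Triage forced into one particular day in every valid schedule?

No

Triage can be day 5 (e.g. Plan -> day 1, Research -> day 2, Launch -> day 4, Prototype -> day 2, Integrate -> day 1, Scope -> day 4, Triage -> day 5) or day 6 (e.g. Research in day 2, Prototype in day 2, Launch in day 4, Integrate in day 1, Plan in day 1, Triage in day 6, Scope in day 4).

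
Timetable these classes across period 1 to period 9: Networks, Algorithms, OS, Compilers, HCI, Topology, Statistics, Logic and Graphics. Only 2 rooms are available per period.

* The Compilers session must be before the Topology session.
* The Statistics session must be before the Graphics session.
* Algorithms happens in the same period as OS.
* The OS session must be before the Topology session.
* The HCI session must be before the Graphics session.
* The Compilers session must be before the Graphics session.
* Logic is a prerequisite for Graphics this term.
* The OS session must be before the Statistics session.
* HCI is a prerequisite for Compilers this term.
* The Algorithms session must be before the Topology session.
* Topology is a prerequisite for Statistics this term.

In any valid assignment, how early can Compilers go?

Precedence pushes Compilers to at least period 2; downstream work caps Compilers at period 6.
Compilers at period 2 is achievable: Logic -> period 1; OS -> period 3; Graphics -> period 6; HCI -> period 1; Algorithms -> period 3; Statistics -> period 5; Networks -> period 2; Compilers -> period 2; Topology -> period 4.

period 2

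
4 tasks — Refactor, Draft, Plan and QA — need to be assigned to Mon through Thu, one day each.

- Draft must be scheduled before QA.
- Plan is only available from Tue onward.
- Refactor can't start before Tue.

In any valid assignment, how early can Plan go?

Plan is available from Tue.
Plan at Tue is achievable: Draft in Mon, Plan in Tue, QA in Tue, Refactor in Tue.

Tue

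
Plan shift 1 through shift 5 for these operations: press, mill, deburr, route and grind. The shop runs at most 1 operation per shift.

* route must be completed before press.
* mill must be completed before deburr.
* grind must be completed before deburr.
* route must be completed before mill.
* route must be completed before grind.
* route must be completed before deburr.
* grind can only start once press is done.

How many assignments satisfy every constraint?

3

Enumerating: deburr=shift 5; route=shift 1; grind=shift 3; press=shift 2; mill=shift 4 | grind in shift 4, press in shift 2, route in shift 1, mill in shift 3, deburr in shift 5 | mill in shift 2, press in shift 3, grind in shift 4, deburr in shift 5, route in shift 1.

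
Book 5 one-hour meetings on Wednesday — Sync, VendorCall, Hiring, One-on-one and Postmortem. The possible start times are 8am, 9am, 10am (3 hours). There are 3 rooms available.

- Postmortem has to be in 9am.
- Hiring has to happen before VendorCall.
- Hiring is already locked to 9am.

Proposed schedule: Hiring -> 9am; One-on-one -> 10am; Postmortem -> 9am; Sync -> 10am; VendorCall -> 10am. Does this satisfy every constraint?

Yes, all constraints hold

Hiring has to happen before VendorCall — holds.
Postmortem has to be in 9am — holds.
Hiring is already locked to 9am — holds.
There are 3 rooms available — holds.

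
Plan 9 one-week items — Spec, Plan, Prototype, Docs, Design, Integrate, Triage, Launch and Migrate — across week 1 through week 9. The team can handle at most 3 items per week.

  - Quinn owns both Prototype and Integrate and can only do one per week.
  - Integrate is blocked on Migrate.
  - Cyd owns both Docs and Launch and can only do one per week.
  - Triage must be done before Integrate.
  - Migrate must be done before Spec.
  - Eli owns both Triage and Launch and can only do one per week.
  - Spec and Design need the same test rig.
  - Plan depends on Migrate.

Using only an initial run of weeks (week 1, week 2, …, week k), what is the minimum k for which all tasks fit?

3

The precedence chain requires at least 2 distinct weeks.
With at most 3 per week and 9 tasks, at least 3 weeks are needed.
3 works (last occupied week: week 3): for example Plan -> week 2; Triage -> week 1; Design -> week 3; Integrate -> week 2; Migrate -> week 1; Prototype -> week 3; Spec -> week 2; Launch -> week 3; Docs -> week 1.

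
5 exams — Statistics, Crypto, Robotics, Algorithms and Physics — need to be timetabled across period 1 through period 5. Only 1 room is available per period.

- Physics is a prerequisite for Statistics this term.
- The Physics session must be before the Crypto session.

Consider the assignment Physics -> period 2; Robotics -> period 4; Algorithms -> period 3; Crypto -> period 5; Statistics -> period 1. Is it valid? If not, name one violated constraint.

The Physics session must be before the Crypto session — holds.
Only 1 room is available per period — holds.
Physics is a prerequisite for Statistics this term — violated.

No — it violates: Physics is a prerequisite for Statistics this term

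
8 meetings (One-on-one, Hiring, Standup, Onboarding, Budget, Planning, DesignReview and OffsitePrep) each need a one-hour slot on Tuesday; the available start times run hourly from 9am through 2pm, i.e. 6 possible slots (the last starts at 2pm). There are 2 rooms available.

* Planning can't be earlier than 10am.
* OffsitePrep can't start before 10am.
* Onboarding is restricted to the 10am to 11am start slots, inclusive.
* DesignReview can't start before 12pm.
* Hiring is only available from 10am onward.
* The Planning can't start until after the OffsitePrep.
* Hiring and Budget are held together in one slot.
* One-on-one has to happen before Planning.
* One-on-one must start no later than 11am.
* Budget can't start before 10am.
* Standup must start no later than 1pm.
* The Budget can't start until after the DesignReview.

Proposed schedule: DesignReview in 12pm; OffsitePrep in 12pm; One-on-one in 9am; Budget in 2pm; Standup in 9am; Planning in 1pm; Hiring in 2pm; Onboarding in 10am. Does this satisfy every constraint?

Yes

Standup must start no later than 1pm — holds.
There are 2 rooms available — holds.
The Planning can't start until after the OffsitePrep — holds.
Hiring is only available from 10am onward — holds.
Onboarding is restricted to the 10am to 11am start slots, inclusive — holds.
One-on-one must start no later than 11am — holds.
DesignReview can't start before 12pm — holds.
One-on-one has to happen before Planning — holds.
Planning can't be earlier than 10am — holds.
Budget can't start before 10am — holds.
The Budget can't start until after the DesignReview — holds.
OffsitePrep can't start before 10am — holds.
Hiring and Budget are held together in one slot — holds.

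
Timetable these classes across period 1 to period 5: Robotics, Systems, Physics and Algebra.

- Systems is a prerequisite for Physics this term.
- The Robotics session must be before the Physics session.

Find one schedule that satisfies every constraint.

Algebra in period 1; Robotics in period 1; Systems in period 1; Physics in period 2

Checking: Systems(period 1) before Physics(period 2); Robotics(period 1) before Physics(period 2).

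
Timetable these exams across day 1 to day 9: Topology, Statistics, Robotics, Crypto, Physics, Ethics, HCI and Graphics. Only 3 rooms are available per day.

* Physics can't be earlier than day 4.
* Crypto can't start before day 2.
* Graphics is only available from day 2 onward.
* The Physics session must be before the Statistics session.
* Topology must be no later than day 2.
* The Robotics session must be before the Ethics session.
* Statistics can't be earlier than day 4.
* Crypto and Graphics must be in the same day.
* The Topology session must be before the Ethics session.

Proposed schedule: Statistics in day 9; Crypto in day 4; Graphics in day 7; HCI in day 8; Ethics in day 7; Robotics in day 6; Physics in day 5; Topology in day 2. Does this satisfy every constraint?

No — it violates: Crypto and Graphics must be in the same day

Crypto can't start before day 2 — holds.
The Topology session must be before the Ethics session — holds.
The Physics session must be before the Statistics session — holds.
The Robotics session must be before the Ethics session — holds.
Topology must be no later than day 2 — holds.
Physics can't be earlier than day 4 — holds.
Graphics is only available from day 2 onward — holds.
Crypto and Graphics must be in the same day — violated.
Statistics can't be earlier than day 4 — holds.
Only 3 rooms are available per day — holds.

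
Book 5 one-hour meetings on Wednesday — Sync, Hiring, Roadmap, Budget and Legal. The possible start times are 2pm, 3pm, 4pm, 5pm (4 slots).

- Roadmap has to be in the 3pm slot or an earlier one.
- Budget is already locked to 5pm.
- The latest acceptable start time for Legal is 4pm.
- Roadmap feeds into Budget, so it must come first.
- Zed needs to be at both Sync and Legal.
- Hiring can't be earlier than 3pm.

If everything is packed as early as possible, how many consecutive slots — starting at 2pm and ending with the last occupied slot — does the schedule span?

4 slots

The precedence chain requires at least 2 distinct slots.
Budget can't be placed before 5pm — that is slot 4 counting from 2pm — so the schedule must run through at least 4 slots.
4 works (last occupied slot: 5pm): for example Budget in 5pm; Legal in 2pm; Hiring in 3pm; Roadmap in 2pm; Sync in 3pm.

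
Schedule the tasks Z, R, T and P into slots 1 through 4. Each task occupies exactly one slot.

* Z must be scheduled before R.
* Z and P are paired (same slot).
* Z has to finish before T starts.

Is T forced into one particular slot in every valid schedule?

T can be 2 (e.g. Z=1; T=2; P=1; R=2) or 3 (e.g. Z -> 1; T -> 3; R -> 2; P -> 1).

No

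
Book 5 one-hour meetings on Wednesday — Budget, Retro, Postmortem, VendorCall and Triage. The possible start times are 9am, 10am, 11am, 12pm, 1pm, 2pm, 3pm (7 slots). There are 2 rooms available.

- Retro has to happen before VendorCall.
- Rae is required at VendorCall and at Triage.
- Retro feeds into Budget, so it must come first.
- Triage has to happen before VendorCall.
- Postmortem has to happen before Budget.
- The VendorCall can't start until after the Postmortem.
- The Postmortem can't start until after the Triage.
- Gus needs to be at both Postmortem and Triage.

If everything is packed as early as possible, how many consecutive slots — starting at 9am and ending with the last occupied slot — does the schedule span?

The precedence chain requires at least 3 distinct slots.
With at most 2 per slot and 5 meetings, at least 3 slots are needed.
3 works (last occupied slot: 11am): for example VendorCall -> 11am; Retro -> 9am; Triage -> 9am; Budget -> 11am; Postmortem -> 10am.

3 slots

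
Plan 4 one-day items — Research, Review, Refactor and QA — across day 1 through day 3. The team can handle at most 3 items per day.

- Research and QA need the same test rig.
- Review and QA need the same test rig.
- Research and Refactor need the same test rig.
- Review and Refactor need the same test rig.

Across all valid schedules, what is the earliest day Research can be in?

Research at day 1 is achievable: Refactor=day 2; Review=day 1; QA=day 2; Research=day 1.

day 1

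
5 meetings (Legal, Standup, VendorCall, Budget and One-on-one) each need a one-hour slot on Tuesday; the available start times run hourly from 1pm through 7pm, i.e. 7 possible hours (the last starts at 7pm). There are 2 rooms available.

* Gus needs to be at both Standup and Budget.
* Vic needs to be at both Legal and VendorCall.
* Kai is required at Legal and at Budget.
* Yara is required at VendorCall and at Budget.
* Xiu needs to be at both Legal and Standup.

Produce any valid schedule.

Budget=3pm, One-on-one=1pm, Legal=1pm, Standup=2pm, VendorCall=2pm

Checking: Legal(1pm) != Budget(3pm); Legal(1pm) != VendorCall(2pm); Legal(1pm) != Standup(2pm); VendorCall(2pm) != Budget(3pm); Standup(2pm) != Budget(3pm); max 2 per hour (cap 2).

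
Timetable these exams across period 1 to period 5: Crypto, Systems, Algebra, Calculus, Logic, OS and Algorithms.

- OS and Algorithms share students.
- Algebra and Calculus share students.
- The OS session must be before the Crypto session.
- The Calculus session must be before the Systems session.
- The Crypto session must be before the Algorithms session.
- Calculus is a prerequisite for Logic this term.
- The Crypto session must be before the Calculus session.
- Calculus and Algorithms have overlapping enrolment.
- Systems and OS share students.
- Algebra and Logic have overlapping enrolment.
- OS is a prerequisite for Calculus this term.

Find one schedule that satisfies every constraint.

Systems in period 4; Algebra in period 1; Calculus in period 3; OS in period 1; Crypto in period 2; Algorithms in period 4; Logic in period 4

Checking: Crypto(period 2) before Algorithms(period 4); OS(period 1) before Calculus(period 3); Calculus(period 3) before Logic(period 4); Calculus(period 3) before Systems(period 4); OS(period 1) before Crypto(period 2); Crypto(period 2) before Calculus(period 3); Systems(period 4) != OS(period 1); OS(period 1) != Algorithms(period 4); Algebra(period 1) != Logic(period 4); Algebra(period 1) != Calculus(period 3); Calculus(period 3) != Algorithms(period 4).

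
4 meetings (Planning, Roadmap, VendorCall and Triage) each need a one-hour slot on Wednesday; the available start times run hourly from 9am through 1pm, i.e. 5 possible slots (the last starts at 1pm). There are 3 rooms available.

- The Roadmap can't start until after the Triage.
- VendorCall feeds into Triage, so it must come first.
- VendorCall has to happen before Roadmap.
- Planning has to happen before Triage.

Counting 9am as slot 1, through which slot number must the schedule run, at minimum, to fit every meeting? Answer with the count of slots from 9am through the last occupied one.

3

The precedence chain requires at least 3 distinct slots.
With at most 3 per slot and 4 meetings, at least 2 slots are needed.
3 works (last occupied slot: 11am): for example Roadmap=11am, Triage=10am, VendorCall=9am, Planning=9am.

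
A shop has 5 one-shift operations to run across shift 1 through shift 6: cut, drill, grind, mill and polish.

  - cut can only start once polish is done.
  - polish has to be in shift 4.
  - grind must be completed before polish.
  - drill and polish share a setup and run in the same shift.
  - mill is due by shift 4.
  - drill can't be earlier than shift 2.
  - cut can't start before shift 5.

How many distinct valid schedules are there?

24

Splitting on cut: it can be shift 5 (12), shift 6 (12). Listing each branch's schedules as (drill, grind, mill, polish) by shift number:
cut=shift 5: (4,1,1,4) (4,1,2,4) (4,1,3,4) (4,1,4,4) (4,2,1,4) (4,2,2,4) (4,2,3,4) (4,2,4,4) (4,3,1,4) (4,3,2,4) (4,3,3,4) (4,3,4,4) — 12.
cut=shift 6: (4,1,1,4) (4,1,2,4) (4,1,3,4) (4,1,4,4) (4,2,1,4) (4,2,2,4) (4,2,3,4) (4,2,4,4) (4,3,1,4) (4,3,2,4) (4,3,3,4) (4,3,4,4) — 12.
Summing: 12 + 12 = 24.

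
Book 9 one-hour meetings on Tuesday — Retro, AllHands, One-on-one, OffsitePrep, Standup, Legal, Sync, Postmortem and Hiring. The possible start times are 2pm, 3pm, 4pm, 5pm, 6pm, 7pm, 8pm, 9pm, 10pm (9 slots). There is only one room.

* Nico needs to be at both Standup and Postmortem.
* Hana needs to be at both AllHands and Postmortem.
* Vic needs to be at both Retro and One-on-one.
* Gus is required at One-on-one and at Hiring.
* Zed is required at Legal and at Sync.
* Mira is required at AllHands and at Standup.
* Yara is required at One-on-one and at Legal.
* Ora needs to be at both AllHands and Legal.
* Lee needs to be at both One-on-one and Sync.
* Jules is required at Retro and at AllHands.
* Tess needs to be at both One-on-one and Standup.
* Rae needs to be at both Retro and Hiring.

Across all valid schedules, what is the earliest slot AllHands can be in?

AllHands at 2pm is achievable: Standup -> 6pm; Retro -> 3pm; Sync -> 8pm; Hiring -> 10pm; Legal -> 7pm; AllHands -> 2pm; One-on-one -> 4pm; OffsitePrep -> 5pm; Postmortem -> 9pm.

2pm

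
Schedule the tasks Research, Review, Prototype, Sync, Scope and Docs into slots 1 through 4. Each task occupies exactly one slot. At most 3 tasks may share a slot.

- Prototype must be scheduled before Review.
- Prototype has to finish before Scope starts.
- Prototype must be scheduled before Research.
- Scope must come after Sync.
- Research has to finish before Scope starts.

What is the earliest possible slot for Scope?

Precedence pushes Scope to at least 3.
Scope at 3 is achievable: Research in 2, Docs in 1, Prototype in 1, Review in 2, Sync in 1, Scope in 3.

3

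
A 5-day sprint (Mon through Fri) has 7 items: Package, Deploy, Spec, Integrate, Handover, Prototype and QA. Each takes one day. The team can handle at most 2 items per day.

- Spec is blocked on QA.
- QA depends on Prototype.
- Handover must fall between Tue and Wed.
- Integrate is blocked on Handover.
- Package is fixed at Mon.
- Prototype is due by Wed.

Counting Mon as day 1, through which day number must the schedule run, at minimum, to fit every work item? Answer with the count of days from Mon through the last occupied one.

4 days

The precedence chain requires at least 3 distinct days.
With at most 2 per day and 7 work items, at least 4 days are needed.
4 works (last occupied day: Thu): for example QA=Tue; Package=Mon; Integrate=Wed; Spec=Wed; Deploy=Thu; Prototype=Mon; Handover=Tue.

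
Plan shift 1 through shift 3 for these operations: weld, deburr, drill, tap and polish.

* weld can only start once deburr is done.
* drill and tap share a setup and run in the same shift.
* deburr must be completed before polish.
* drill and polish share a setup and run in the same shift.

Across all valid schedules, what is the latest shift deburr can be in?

Downstream work caps deburr at shift 2.
deburr at shift 2 is achievable: polish=shift 3, tap=shift 3, weld=shift 3, drill=shift 3, deburr=shift 2.

shift 2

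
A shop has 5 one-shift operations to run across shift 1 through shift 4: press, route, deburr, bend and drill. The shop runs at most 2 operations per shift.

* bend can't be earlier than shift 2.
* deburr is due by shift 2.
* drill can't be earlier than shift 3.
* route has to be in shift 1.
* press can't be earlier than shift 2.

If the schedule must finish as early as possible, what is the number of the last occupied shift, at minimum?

shift 3

With at most 2 per shift and 5 operations, at least 3 shifts are needed.
drill can't be placed before shift 3, so the schedule must run through at least shift 3.
3 works (last occupied shift: shift 3): for example drill in shift 3, press in shift 2, route in shift 1, bend in shift 2, deburr in shift 1.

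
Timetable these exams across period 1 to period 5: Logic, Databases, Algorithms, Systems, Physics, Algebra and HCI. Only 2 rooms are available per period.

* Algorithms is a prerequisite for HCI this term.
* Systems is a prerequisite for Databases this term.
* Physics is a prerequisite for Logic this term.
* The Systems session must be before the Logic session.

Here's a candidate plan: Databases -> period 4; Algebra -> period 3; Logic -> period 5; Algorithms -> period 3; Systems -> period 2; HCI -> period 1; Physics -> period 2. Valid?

Only 2 rooms are available per period — holds.
Systems is a prerequisite for Databases this term — holds.
Algorithms is a prerequisite for HCI this term — violated.
Physics is a prerequisite for Logic this term — holds.
The Systems session must be before the Logic session — holds.

No — it violates: Algorithms is a prerequisite for HCI this term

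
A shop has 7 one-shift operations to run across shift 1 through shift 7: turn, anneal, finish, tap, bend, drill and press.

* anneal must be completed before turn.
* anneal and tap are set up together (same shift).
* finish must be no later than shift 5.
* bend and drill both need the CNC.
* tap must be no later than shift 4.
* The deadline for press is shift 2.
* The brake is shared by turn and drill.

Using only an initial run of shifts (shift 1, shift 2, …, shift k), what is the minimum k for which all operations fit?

The precedence chain requires at least 2 distinct shifts.
2 works (last occupied shift: shift 2): for example finish in shift 1, drill in shift 1, anneal in shift 1, tap in shift 1, press in shift 1, turn in shift 2, bend in shift 2.

2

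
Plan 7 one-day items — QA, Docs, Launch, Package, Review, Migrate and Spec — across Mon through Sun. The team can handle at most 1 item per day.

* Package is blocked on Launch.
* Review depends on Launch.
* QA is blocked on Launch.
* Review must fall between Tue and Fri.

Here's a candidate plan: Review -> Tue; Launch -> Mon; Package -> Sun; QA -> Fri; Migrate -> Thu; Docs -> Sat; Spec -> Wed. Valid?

QA is blocked on Launch — holds.
Review depends on Launch — holds.
Review must fall between Tue and Fri — holds.
Package is blocked on Launch — holds.
The team can handle at most 1 item per day — holds.

Yes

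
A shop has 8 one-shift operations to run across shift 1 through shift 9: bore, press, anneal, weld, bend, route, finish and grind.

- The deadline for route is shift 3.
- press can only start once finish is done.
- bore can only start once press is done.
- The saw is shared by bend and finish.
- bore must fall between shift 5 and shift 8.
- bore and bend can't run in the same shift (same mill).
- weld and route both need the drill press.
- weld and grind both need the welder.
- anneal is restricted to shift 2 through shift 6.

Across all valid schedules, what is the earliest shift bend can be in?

bend at shift 1 is achievable: finish=shift 2, anneal=shift 2, route=shift 1, weld=shift 2, press=shift 3, grind=shift 1, bore=shift 5, bend=shift 1.

shift 1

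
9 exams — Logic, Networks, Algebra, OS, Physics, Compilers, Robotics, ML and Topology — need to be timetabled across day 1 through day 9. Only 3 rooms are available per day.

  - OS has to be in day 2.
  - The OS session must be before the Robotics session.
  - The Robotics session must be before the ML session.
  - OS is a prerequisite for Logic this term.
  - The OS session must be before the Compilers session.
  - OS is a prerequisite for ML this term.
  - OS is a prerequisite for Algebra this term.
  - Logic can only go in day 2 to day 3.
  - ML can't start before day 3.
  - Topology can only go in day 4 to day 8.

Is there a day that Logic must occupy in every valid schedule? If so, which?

Logic is available from day 2; precedence pushes Logic to at least day 3; Logic's own window allows nothing later than day 3.
So Logic is pinned to day 3.

day 3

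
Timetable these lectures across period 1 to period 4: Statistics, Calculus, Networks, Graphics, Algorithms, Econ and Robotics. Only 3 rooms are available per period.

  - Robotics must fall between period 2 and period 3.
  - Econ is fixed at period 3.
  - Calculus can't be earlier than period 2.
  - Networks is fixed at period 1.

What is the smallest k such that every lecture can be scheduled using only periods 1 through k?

3 periods

With at most 3 per period and 7 lectures, at least 3 periods are needed.
Econ can't be placed before period 3, so the schedule must run through at least period 3.
3 works (last occupied period: period 3): for example Algorithms in period 2, Robotics in period 2, Networks in period 1, Graphics in period 1, Statistics in period 1, Econ in period 3, Calculus in period 2.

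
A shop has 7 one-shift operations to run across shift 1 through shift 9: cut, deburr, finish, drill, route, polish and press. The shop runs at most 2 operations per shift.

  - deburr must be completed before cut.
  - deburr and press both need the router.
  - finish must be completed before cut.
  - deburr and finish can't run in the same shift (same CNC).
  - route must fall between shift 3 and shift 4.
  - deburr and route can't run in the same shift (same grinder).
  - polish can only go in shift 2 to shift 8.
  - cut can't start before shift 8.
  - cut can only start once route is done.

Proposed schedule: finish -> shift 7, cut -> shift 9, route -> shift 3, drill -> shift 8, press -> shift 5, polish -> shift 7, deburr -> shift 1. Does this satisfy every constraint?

Yes

deburr must be completed before cut — holds.
cut can only start once route is done — holds.
deburr and route can't run in the same shift (same grinder) — holds.
cut can't start before shift 8 — holds.
deburr and finish can't run in the same shift (same CNC) — holds.
polish can only go in shift 2 to shift 8 — holds.
route must fall between shift 3 and shift 4 — holds.
The shop runs at most 2 operations per shift — holds.
finish must be completed before cut — holds.
deburr and press both need the router — holds.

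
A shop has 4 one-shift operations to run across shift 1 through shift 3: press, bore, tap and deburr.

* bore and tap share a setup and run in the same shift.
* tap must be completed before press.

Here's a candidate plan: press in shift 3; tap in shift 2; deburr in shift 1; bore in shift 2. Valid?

bore and tap share a setup and run in the same shift — holds.
tap must be completed before press — holds.

Valid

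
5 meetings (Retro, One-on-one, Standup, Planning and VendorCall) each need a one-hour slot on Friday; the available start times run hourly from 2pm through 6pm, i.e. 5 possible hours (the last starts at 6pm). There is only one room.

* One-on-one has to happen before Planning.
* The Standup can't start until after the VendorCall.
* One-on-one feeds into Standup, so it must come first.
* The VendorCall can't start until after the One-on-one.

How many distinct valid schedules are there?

15

Splitting on Retro: it can be 2pm (3), 3pm (3), 4pm (3), 5pm (3), 6pm (3). Listing each branch's schedules as (One-on-one, Standup, Planning, VendorCall):
Retro=2pm: (3pm,5pm,6pm,4pm) (3pm,6pm,4pm,5pm) (3pm,6pm,5pm,4pm) — 3.
Retro=3pm: (2pm,5pm,6pm,4pm) (2pm,6pm,4pm,5pm) (2pm,6pm,5pm,4pm) — 3.
Retro=4pm: (2pm,5pm,6pm,3pm) (2pm,6pm,3pm,5pm) (2pm,6pm,5pm,3pm) — 3.
Retro=5pm: (2pm,4pm,6pm,3pm) (2pm,6pm,3pm,4pm) (2pm,6pm,4pm,3pm) — 3.
Retro=6pm: (2pm,4pm,5pm,3pm) (2pm,5pm,3pm,4pm) (2pm,5pm,4pm,3pm) — 3.
Summing: 3 + 3 + 3 + 3 + 3 = 15.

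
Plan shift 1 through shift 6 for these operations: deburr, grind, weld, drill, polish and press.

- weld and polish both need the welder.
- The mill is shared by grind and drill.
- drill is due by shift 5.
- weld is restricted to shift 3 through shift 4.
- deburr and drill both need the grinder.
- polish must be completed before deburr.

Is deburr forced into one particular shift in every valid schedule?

deburr can be shift 2 (e.g. drill=shift 1, grind=shift 2, polish=shift 1, press=shift 1, deburr=shift 2, weld=shift 3) or shift 3 (e.g. deburr=shift 3; grind=shift 2; weld=shift 3; press=shift 1; drill=shift 1; polish=shift 1).

No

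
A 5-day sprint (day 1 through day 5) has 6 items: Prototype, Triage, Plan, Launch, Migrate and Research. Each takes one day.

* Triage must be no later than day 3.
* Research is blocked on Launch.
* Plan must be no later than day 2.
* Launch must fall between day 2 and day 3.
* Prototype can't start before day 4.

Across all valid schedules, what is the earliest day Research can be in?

day 3

Precedence pushes Research to at least day 3.
Research at day 3 is achievable: Prototype -> day 4; Migrate -> day 1; Triage -> day 1; Launch -> day 2; Research -> day 3; Plan -> day 1.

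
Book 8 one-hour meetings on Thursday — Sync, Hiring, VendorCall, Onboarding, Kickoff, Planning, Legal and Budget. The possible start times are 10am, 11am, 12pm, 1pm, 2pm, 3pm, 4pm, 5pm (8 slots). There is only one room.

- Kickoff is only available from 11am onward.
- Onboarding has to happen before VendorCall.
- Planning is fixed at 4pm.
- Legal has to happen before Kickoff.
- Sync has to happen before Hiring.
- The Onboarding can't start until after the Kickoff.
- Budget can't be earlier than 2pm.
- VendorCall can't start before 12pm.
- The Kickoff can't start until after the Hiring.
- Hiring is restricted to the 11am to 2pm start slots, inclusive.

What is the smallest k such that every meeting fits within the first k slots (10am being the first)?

The precedence chain requires at least 5 distinct slots.
With at most 1 per slot and 8 meetings, at least 8 slots are needed.
Planning can't be placed before 4pm — that is slot 7 counting from 10am — so the schedule must run through at least 7 slots.
8 works (last occupied slot: 5pm): for example VendorCall=5pm; Onboarding=3pm; Sync=10am; Budget=2pm; Kickoff=1pm; Legal=12pm; Planning=4pm; Hiring=11am.

8 slots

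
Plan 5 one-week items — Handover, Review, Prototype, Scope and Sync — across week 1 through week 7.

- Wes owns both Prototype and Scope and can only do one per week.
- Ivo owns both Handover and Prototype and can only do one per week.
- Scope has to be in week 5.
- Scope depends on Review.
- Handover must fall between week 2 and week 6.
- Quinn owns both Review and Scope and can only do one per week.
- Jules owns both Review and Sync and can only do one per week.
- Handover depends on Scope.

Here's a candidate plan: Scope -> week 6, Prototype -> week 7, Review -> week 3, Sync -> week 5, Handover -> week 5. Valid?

Invalid. Handover depends on Scope.

Quinn owns both Review and Scope and can only do one per week — holds.
Ivo owns both Handover and Prototype and can only do one per week — holds.
Scope depends on Review — holds.
Jules owns both Review and Sync and can only do one per week — holds.
Handover must fall between week 2 and week 6 — holds.
Wes owns both Prototype and Scope and can only do one per week — holds.
Scope has to be in week 5 — violated.
Handover depends on Scope — violated.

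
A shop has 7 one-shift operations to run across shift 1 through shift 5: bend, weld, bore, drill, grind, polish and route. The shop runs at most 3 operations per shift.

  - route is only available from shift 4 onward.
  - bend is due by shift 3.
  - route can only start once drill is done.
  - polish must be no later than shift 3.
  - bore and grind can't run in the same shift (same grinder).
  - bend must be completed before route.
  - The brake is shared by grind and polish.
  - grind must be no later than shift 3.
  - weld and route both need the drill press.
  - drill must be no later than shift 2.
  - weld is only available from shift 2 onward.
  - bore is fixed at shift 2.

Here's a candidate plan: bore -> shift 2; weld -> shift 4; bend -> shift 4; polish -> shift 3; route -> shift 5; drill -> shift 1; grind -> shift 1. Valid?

The shop runs at most 3 operations per shift — holds.
weld is only available from shift 2 onward — holds.
grind must be no later than shift 3 — holds.
bore is fixed at shift 2 — holds.
polish must be no later than shift 3 — holds.
route can only start once drill is done — holds.
bend must be completed before route — holds.
The brake is shared by grind and polish — holds.
bore and grind can't run in the same shift (same grinder) — holds.
drill must be no later than shift 2 — holds.
route is only available from shift 4 onward — holds.
bend is due by shift 3 — violated.
weld and route both need the drill press — holds.

Invalid. bend is due by shift 3.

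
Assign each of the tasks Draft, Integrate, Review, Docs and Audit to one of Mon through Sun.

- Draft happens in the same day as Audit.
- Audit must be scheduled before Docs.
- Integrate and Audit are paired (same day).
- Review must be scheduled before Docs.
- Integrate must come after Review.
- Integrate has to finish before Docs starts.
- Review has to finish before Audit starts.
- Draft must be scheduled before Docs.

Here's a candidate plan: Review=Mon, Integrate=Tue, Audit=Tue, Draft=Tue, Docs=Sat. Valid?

Valid

Integrate and Audit are paired (same day) — holds.
Review has to finish before Audit starts — holds.
Draft must be scheduled before Docs — holds.
Review must be scheduled before Docs — holds.
Audit must be scheduled before Docs — holds.
Integrate must come after Review — holds.
Integrate has to finish before Docs starts — holds.
Draft happens in the same day as Audit — holds.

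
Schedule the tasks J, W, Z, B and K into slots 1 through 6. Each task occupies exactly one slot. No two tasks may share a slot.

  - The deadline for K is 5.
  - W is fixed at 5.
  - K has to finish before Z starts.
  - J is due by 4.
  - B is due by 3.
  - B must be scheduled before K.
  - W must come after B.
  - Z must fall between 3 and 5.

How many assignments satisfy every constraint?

Enumerating: B -> 1; Z -> 3; J -> 4; W -> 5; K -> 2 | J -> 2, B -> 1, Z -> 4, W -> 5, K -> 3 | B in 1, J in 3, K in 2, W in 5, Z in 4 | Z=4, W=5, K=3, J=1, B=2.

4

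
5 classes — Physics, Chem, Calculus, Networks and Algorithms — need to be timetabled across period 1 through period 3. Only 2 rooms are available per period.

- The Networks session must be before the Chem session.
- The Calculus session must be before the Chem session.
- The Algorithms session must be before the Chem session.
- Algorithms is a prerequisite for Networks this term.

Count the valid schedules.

Enumerating: Calculus in period 1, Chem in period 3, Physics in period 2, Networks in period 2, Algorithms in period 1 | Physics in period 3, Calculus in period 1, Chem in period 3, Algorithms in period 1, Networks in period 2 | Chem=period 3, Calculus=period 2, Algorithms=period 1, Networks=period 2, Physics=period 1 | Physics -> period 3; Calculus -> period 2; Networks -> period 2; Algorithms -> period 1; Chem -> period 3.

4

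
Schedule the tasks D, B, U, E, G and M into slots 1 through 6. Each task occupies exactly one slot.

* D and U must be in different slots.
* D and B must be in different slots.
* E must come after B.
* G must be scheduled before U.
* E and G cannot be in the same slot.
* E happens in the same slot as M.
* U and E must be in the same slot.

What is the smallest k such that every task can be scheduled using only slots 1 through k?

The precedence chain requires at least 2 distinct slots.
Could 2 slots be enough, i.e. nothing placed later than 2? No: E must come after B (at 1 or later) → {2}; B must come before E (at 2 or earlier) → {1}; U must come after G (at 1 or later) → {2}; D can't share with B (1) → {2}; U can't share with D (2) → nothing is left.
So 2 slots is not enough.
3 works (last occupied slot: 3): for example G in 1; U in 2; B in 1; M in 2; E in 2; D in 3.

3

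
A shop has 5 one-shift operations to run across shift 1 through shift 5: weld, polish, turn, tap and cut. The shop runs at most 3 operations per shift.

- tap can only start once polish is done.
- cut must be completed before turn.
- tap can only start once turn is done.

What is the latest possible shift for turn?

Precedence pushes turn to at least shift 2; downstream work caps turn at shift 4.
turn at shift 4 is achievable: tap in shift 5, turn in shift 4, cut in shift 1, polish in shift 1, weld in shift 1.

shift 4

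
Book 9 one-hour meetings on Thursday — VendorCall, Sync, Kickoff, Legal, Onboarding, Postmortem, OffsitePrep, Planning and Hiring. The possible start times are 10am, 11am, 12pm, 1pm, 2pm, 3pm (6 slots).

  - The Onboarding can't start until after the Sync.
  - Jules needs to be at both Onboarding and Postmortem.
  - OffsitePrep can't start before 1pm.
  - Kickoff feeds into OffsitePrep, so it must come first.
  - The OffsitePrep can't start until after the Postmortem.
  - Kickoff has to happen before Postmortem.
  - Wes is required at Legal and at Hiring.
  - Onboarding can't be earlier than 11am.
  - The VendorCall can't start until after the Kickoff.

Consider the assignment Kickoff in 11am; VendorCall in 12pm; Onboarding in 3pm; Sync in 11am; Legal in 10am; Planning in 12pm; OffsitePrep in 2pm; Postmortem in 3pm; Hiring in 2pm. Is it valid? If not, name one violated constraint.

Onboarding can't be earlier than 11am — holds.
The VendorCall can't start until after the Kickoff — holds.
The Onboarding can't start until after the Sync — holds.
OffsitePrep can't start before 1pm — holds.
The OffsitePrep can't start until after the Postmortem — violated.
Kickoff has to happen before Postmortem — holds.
Jules needs to be at both Onboarding and Postmortem — violated.
Kickoff feeds into OffsitePrep, so it must come first — holds.
Wes is required at Legal and at Hiring — holds.

No. The OffsitePrep can't start until after the Postmortem is not satisfied.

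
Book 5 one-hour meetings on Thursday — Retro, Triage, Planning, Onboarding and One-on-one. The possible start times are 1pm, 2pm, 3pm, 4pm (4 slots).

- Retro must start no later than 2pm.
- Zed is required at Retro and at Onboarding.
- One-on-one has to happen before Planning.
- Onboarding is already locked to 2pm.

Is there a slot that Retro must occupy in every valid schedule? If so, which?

Retro's window is 1pm–2pm.
Onboarding is fixed at 2pm, and Retro can't share a slot with Onboarding.
So Retro must be 1pm.

1pm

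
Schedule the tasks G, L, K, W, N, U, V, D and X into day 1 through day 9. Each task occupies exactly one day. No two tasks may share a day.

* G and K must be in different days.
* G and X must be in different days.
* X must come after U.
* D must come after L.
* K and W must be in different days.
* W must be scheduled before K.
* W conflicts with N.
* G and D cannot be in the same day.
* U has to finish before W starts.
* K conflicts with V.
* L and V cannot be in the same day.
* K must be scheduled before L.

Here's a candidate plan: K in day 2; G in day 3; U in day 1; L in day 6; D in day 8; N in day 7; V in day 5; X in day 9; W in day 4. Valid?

G and X must be in different days — holds.
L and V cannot be in the same day — holds.
D must come after L — holds.
K must be scheduled before L — holds.
K and W must be in different days — holds.
G and K must be in different days — holds.
K conflicts with V — holds.
X must come after U — holds.
W conflicts with N — holds.
U has to finish before W starts — holds.
W must be scheduled before K — violated.
No two tasks may share a day — holds.
G and D cannot be in the same day — holds.

No. W must be scheduled before K is not satisfied.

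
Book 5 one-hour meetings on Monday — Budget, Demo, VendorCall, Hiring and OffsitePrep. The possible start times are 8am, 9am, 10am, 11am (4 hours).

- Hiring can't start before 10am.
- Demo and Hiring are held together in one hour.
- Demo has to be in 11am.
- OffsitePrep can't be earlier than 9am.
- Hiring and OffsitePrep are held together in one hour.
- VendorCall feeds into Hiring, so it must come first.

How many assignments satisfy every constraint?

Splitting on Budget: it can be 8am (3), 9am (3), 10am (3), 11am (3). Listing each branch's schedules as (Demo, VendorCall, Hiring, OffsitePrep):
Budget=8am: (11am,8am,11am,11am) (11am,9am,11am,11am) (11am,10am,11am,11am) — 3.
Budget=9am: (11am,8am,11am,11am) (11am,9am,11am,11am) (11am,10am,11am,11am) — 3.
Budget=10am: (11am,8am,11am,11am) (11am,9am,11am,11am) (11am,10am,11am,11am) — 3.
Budget=11am: (11am,8am,11am,11am) (11am,9am,11am,11am) (11am,10am,11am,11am) — 3.
Summing: 3 + 3 + 3 + 3 = 12.

12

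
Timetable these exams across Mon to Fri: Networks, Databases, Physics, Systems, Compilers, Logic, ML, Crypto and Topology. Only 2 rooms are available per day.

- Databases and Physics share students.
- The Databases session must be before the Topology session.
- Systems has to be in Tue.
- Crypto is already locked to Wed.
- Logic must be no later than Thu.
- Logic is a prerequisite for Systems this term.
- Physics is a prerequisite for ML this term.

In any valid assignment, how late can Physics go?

Thu

Downstream work caps Physics at Thu.
Physics at Thu is achievable: Topology in Tue; Databases in Mon; ML in Fri; Compilers in Thu; Physics in Thu; Crypto in Wed; Logic in Mon; Systems in Tue; Networks in Wed.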